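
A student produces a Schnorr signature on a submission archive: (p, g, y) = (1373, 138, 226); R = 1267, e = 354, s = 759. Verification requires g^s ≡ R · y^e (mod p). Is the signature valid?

g^s mod p:
138^2 = 19044 ≡ 1195
138^4 ≡ 1195^2 = 1428025 ≡ 105
138^8 ≡ 105^2 = 11025 ≡ 41
138^16 ≡ 41^2 = 1681 ≡ 308
138^32 ≡ 308^2 = 94864 ≡ 127
138^64 ≡ 127^2 = 16129 ≡ 1026
138^128 ≡ 1026^2 = 1052676 ≡ 958
138^256 ≡ 958^2 = 917764 ≡ 600
138^512 ≡ 600^2 = 360000 ≡ 274
759 = 512 + 128 + 64 + 32 + 16 + 4 + 2 + 1, so 138^759 ≡ 274·958·1026·127·308·105·1195·138 ≡ 64 (mod 1373)
R · y^e mod p:
226^2 = 51076 ≡ 275
226^4 ≡ 275^2 = 75625 ≡ 110
226^8 ≡ 110^2 = 12100 ≡ 1116
226^16 ≡ 1116^2 = 1245456 ≡ 145
226^32 ≡ 145^2 = 21025 ≡ 430
226^64 ≡ 430^2 = 184900 ≡ 918
226^128 ≡ 918^2 = 842724 ≡ 1075
226^256 ≡ 1075^2 = 1155625 ≡ 932
354 = 256 + 64 + 32 + 2, so 226^354 ≡ 932·918·430·275 ≡ 932 (mod 1373)
1267·932 = 1180844 ≡ 64 (mod 1373)
64 ≡ 64 (mod 1373); signature holds.

valid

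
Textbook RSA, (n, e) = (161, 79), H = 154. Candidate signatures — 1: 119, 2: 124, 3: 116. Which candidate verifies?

1

Candidate 1: Squares mod 161: 119^1≡119, 119^2≡154, 119^4≡49, 119^8≡147, 119^16≡35, 119^32≡98, 119^64≡105; 79 = 64 + 8 + 4 + 2 + 1, so 119^79 ≡ 105·147·49·154·119 ≡ 154 (mod 161)
  → matches H = 154
Candidate 2: Squares mod 161: 124^1≡124, 124^2≡81, 124^4≡121, 124^8≡151, 124^16≡100, 124^32≡18, 124^64≡2; 79 = 64 + 8 + 4 + 2 + 1, so 124^79 ≡ 2·151·121·81·124 ≡ 12 (mod 161)
Candidate 3: Squares mod 161: 116^1≡116, 116^2≡93, 116^4≡116, 116^8≡93, 116^16≡116, 116^32≡93, 116^64≡116; 79 = 64 + 8 + 4 + 2 + 1, so 116^79 ≡ 116·93·116·93·116 ≡ 116 (mod 161)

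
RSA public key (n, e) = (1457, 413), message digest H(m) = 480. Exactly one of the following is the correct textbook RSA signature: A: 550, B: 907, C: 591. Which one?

A

Candidate A: Squares mod 1457: 550^1≡550, 550^2≡901, 550^4≡252, 550^8≡853, 550^16≡566, 550^32≡1273, 550^64≡345, 550^128≡1008, 550^256≡535; 413 = 256 + 128 + 16 + 8 + 4 + 1, so 550^413 ≡ 535·1008·566·853·252·550 ≡ 480 (mod 1457)
  → matches H(m) = 480
Candidate B: Squares mod 1457: 907^1≡907, 907^2≡901, 907^4≡252, 907^8≡853, 907^16≡566, 907^32≡1273, 907^64≡345, 907^128≡1008, 907^256≡535; 413 = 256 + 128 + 16 + 8 + 4 + 1, so 907^413 ≡ 535·1008·566·853·252·907 ≡ 977 (mod 1457)
Candidate C: Squares mod 1457: 591^1≡591, 591^2≡1058, 591^4≡388, 591^8≡473, 591^16≡808, 591^32≡128, 591^64≡357, 591^128≡690, 591^256≡1118; 413 = 256 + 128 + 16 + 8 + 4 + 1, so 591^413 ≡ 1118·690·808·473·388·591 ≡ 101 (mod 1457)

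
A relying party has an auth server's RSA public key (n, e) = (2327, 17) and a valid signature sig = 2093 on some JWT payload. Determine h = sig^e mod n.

1963

sig^2 ≡ 2093^2 = 4380649 ≡ 1235
sig^4 ≡ 1235^2 = 1525225 ≡ 1040
sig^8 ≡ 1040^2 = 1081600 ≡ 1872
sig^16 ≡ 1872^2 = 3504384 ≡ 2249
17 = 16 + 1, so sig^17 ≡ 2249·2093 ≡ 1963 (mod 2327)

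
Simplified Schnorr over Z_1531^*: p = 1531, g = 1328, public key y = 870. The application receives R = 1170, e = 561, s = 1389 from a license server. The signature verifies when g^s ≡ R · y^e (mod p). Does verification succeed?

passes

g^s mod p:
Squares mod 1531: 1328^1≡1328, 1328^2≡1403, 1328^4≡1074, 1328^8≡633, 1328^16≡1098, 1328^32≡707, 1328^64≡743, 1328^128≡889, 1328^256≡325, 1328^512≡1517, 1328^1024≡196
1389 = 1024 + 256 + 64 + 32 + 8 + 4 + 1, so 1328^1389 ≡ 196·325·743·707·633·1074·1328 ≡ 1230 (mod 1531)
R · y^e mod p:
Squares mod 1531: 870^1≡870, 870^2≡586, 870^4≡452, 870^8≡681, 870^16≡1399, 870^32≡583, 870^64≡7, 870^128≡49, 870^256≡870, 870^512≡586
561 = 512 + 32 + 16 + 1, so 870^561 ≡ 586·583·1399·870 ≡ 1218 (mod 1531)
1170·1218 = 1425060 ≡ 1230 (mod 1531)
1230 ≡ 1230 (mod 1531); signature holds.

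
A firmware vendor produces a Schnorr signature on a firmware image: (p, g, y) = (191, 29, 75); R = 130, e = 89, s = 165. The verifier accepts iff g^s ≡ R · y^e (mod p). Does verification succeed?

g^s mod p:
29^165 mod 191 = 159
R · y^e mod p:
75^89 mod 191 = 169
130·169 = 21970 ≡ 5 (mod 191)
159 ≠ 5; the check fails.

fails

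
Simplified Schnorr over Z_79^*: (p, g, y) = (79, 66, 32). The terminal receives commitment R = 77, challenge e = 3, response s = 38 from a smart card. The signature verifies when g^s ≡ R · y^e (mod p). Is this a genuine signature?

forged

g^s mod p:
Squares mod 79: 66^1≡66, 66^2≡11, 66^4≡42, 66^8≡26, 66^16≡44, 66^32≡40
38 = 32 + 4 + 2, so 66^38 ≡ 40·42·11 ≡ 73 (mod 79)
R · y^e mod p:
Squares mod 79: 32^1≡32, 32^2≡76
3 = 2 + 1, so 32^3 ≡ 76·32 ≡ 62 (mod 79)
77·62 = 4774 ≡ 34 (mod 79)
73 ≠ 34; the check fails.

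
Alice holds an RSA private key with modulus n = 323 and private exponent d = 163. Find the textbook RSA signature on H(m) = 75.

37

(H(m))^2 ≡ 75^2 = 5625 ≡ 134
(H(m))^4 ≡ 134^2 = 17956 ≡ 191
(H(m))^8 ≡ 191^2 = 36481 ≡ 305
(H(m))^16 ≡ 305^2 = 93025 ≡ 1
(H(m))^32 ≡ 1^2 = 1
(H(m))^64 ≡ 1^2 = 1
(H(m))^128 ≡ 1^2 = 1
163 = 128 + 32 + 2 + 1, so (H(m))^163 ≡ 1·1·134·75 ≡ 37 (mod 323)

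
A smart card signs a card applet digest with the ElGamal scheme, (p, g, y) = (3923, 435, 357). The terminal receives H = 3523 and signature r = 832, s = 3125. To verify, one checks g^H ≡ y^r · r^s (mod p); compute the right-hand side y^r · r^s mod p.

2383

357^2 = 127449 ≡ 1913
357^4 ≡ 1913^2 = 3659569 ≡ 3333
357^8 ≡ 3333^2 = 11108889 ≡ 2876
357^16 ≡ 2876^2 = 8271376 ≡ 1692
357^32 ≡ 1692^2 = 2862864 ≡ 2997
357^64 ≡ 2997^2 = 8982009 ≡ 2262
357^128 ≡ 2262^2 = 5116644 ≡ 1052
357^256 ≡ 1052^2 = 1106704 ≡ 418
357^512 ≡ 418^2 = 174724 ≡ 2112
832 = 512 + 256 + 64, so 357^832 ≡ 2112·418·2262 ≡ 1179 (mod 3923)
832^2 = 692224 ≡ 1776
832^4 ≡ 1776^2 = 3154176 ≡ 84
832^8 ≡ 84^2 = 7056 ≡ 3133
832^16 ≡ 3133^2 = 9815689 ≡ 343
832^32 ≡ 343^2 = 117649 ≡ 3882
832^64 ≡ 3882^2 = 15069924 ≡ 1681
832^128 ≡ 1681^2 = 2825761 ≡ 1201
832^256 ≡ 1201^2 = 1442401 ≡ 2660
832^512 ≡ 2660^2 = 7075600 ≡ 2431
832^1024 ≡ 2431^2 = 5909761 ≡ 1723
832^2048 ≡ 1723^2 = 2968729 ≡ 2941
3125 = 2048 + 1024 + 32 + 16 + 4 + 1, so 832^3125 ≡ 2941·1723·3882·343·84·832 ≡ 1882 (mod 3923)
y^r · r^s ≡ 1179·1882 = 2218878 ≡ 2383 (mod 3923)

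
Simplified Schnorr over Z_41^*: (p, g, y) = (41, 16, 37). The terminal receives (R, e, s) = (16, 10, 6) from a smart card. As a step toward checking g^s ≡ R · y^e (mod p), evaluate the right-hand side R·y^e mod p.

Squares mod 41: 37^1≡37, 37^2≡16, 37^4≡10, 37^8≡18
10 = 8 + 2, so 37^10 ≡ 18·16 ≡ 1 (mod 41)
R · y^e ≡ 16·1 = 16 ≡ 16 (mod 41)

16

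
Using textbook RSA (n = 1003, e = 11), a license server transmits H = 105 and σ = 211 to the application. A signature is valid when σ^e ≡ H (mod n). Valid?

no

σ^2 ≡ 211^2 = 44521 ≡ 389
σ^4 ≡ 389^2 = 151321 ≡ 871
σ^8 ≡ 871^2 = 758641 ≡ 373
11 = 8 + 2 + 1, so σ^11 ≡ 373·389·211 ≡ 898 (mod 1003)
The recovered value 898 does not match the digest 105.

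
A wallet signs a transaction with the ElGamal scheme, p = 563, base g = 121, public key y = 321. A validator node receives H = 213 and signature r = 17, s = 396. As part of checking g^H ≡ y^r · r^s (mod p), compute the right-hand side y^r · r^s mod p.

528

Squares mod 563: 321^1≡321, 321^2≡12, 321^4≡144, 321^8≡468, 321^16≡17
17 = 16 + 1, so 321^17 ≡ 17·321 ≡ 390 (mod 563)
Squares mod 563: 17^1≡17, 17^2≡289, 17^4≡197, 17^8≡525, 17^16≡318, 17^32≡347, 17^64≡490, 17^128≡262, 17^256≡521
396 = 256 + 128 + 8 + 4, so 17^396 ≡ 521·262·525·197 ≡ 36 (mod 563)
y^r · r^s ≡ 390·36 = 14040 ≡ 528 (mod 563)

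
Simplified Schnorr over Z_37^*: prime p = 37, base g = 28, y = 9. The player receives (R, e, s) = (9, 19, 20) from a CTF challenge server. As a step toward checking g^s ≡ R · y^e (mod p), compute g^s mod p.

28^2 = 784 ≡ 7
28^4 ≡ 7^2 = 49 ≡ 12
28^8 ≡ 12^2 = 144 ≡ 33
28^16 ≡ 33^2 = 1089 ≡ 16
20 = 16 + 4, so 28^20 ≡ 16·12 ≡ 7 (mod 37)

7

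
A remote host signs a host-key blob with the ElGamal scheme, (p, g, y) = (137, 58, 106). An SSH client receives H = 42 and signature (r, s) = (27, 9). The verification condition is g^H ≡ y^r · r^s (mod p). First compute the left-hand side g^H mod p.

Squares mod 137: 58^1≡58, 58^2≡76, 58^4≡22, 58^8≡73, 58^16≡123, 58^32≡59
42 = 32 + 8 + 2, so 58^42 ≡ 59·73·76 ≡ 39 (mod 137)

39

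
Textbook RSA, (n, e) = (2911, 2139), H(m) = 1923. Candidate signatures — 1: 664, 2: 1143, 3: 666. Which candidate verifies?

3

Candidate 1: Squares mod 2911: 664^1≡664, 664^2≡1335, 664^4≡693, 664^8≡2845, 664^16≡1445, 664^32≡838, 664^64≡693, 664^128≡2845, 664^256≡1445, 664^512≡838, 664^1024≡693, 664^2048≡2845; 2139 = 2048 + 64 + 16 + 8 + 2 + 1, so 664^2139 ≡ 2845·693·1445·2845·1335·664 ≡ 1758 (mod 2911)
Candidate 2: Squares mod 2911: 1143^1≡1143, 1143^2≡2321, 1143^4≡1691, 1143^8≡879, 1143^16≡1226, 1143^32≡1000, 1143^64≡1527, 1143^128≡18, 1143^256≡324, 1143^512≡180, 1143^1024≡379, 1143^2048≡1002; 2139 = 2048 + 64 + 16 + 8 + 2 + 1, so 1143^2139 ≡ 1002·1527·1226·879·2321·1143 ≡ 2427 (mod 2911)
Candidate 3: Squares mod 2911: 666^1≡666, 666^2≡1084, 666^4≡1923, 666^8≡959, 666^16≡2716, 666^32≡182, 666^64≡1103, 666^128≡2722, 666^256≡789, 666^512≡2478, 666^1024≡1185, 666^2048≡1123; 2139 = 2048 + 64 + 16 + 8 + 2 + 1, so 666^2139 ≡ 1123·1103·2716·959·1084·666 ≡ 1923 (mod 2911)
  → matches H(m) = 1923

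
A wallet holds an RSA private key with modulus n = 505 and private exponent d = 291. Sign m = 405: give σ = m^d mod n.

405

m^291 mod 505 = 405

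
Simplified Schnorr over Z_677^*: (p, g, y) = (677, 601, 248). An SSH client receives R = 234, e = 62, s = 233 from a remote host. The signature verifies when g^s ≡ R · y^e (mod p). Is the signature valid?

g^s mod p:
Squares mod 677: 601^1≡601, 601^2≡360, 601^4≡293, 601^8≡547, 601^16≡652, 601^32≡625, 601^64≡673, 601^128≡16
233 = 128 + 64 + 32 + 8 + 1, so 601^233 ≡ 16·673·625·547·601 ≡ 104 (mod 677)
R · y^e mod p:
Squares mod 677: 248^1≡248, 248^2≡574, 248^4≡454, 248^8≡308, 248^16≡84, 248^32≡286
62 = 32 + 16 + 8 + 4 + 2, so 248^62 ≡ 286·84·308·454·574 ≡ 527 (mod 677)
234·527 = 123318 ≡ 104 (mod 677)
104 ≡ 104 (mod 677); signature holds.

valid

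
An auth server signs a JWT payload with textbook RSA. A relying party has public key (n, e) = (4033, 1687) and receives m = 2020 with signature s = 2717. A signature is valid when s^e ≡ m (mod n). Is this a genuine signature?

forged

Squares mod 4033: s^1≡2717, s^2≡1699, s^4≡3006, s^8≡2116, s^16≡826, s^32≡699, s^64≡608, s^128≡2661, s^256≡3006, s^512≡2116, s^1024≡826
1687 = 1024 + 512 + 128 + 16 + 4 + 2 + 1, so s^1687 ≡ 826·2116·2661·826·3006·1699·2717 ≡ 1970 (mod 4033)
The recovered value 1970 does not match the digest 2020.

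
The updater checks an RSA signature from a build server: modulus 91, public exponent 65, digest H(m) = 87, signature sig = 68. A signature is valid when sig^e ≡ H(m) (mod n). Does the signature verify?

verifies

sig^2 ≡ 68^2 = 4624 ≡ 74
sig^4 ≡ 74^2 = 5476 ≡ 16
sig^8 ≡ 16^2 = 256 ≡ 74
sig^16 ≡ 74^2 = 5476 ≡ 16
sig^32 ≡ 16^2 = 256 ≡ 74
sig^64 ≡ 74^2 = 5476 ≡ 16
65 = 64 + 1, so sig^65 ≡ 16·68 ≡ 87 (mod 91)
sig^65 mod 91 = 87 matches H(m).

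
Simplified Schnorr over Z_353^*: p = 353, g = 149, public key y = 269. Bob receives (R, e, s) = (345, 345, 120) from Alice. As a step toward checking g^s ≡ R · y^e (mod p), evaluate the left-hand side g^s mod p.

149^2 = 22201 ≡ 315
149^4 ≡ 315^2 = 99225 ≡ 32
149^8 ≡ 32^2 = 1024 ≡ 318
149^16 ≡ 318^2 = 101124 ≡ 166
149^32 ≡ 166^2 = 27556 ≡ 22
149^64 ≡ 22^2 = 484 ≡ 131
120 = 64 + 32 + 16 + 8, so 149^120 ≡ 131·22·166·318 ≡ 135 (mod 353)

135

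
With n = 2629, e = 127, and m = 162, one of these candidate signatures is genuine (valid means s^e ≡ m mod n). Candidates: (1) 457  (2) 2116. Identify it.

Candidate 1: 457^127 mod 2629 = 162
  → matches m = 162
Candidate 2: 2116^127 mod 2629 = 1941

1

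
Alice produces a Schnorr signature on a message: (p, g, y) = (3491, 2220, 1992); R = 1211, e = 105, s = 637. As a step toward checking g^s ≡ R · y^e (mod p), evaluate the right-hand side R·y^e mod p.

2875

1992^2 = 3968064 ≡ 2288
1992^4 ≡ 2288^2 = 5234944 ≡ 1935
1992^8 ≡ 1935^2 = 3744225 ≡ 1873
1992^16 ≡ 1873^2 = 3508129 ≡ 3165
1992^32 ≡ 3165^2 = 10017225 ≡ 1546
1992^64 ≡ 1546^2 = 2390116 ≡ 2272
105 = 64 + 32 + 8 + 1, so 1992^105 ≡ 2272·1546·1873·1992 ≡ 282 (mod 3491)
R · y^e ≡ 1211·282 = 341502 ≡ 2875 (mod 3491)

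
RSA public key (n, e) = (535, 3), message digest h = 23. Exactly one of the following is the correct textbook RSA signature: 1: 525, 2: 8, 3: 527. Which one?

3

Candidate 1: Squares mod 535: 525^1≡525, 525^2≡100; 3 = 2 + 1, so 525^3 ≡ 100·525 ≡ 70 (mod 535)
Candidate 2: Squares mod 535: 8^1≡8, 8^2≡64; 3 = 2 + 1, so 8^3 ≡ 64·8 ≡ 512 (mod 535)
Candidate 3: Squares mod 535: 527^1≡527, 527^2≡64; 3 = 2 + 1, so 527^3 ≡ 64·527 ≡ 23 (mod 535)
  → matches h = 23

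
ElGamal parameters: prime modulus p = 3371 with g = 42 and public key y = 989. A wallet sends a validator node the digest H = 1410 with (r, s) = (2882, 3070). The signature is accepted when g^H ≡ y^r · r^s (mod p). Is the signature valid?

Left side g^H mod p:
42^1410 mod 3371 = 1317
Right side y^r · r^s mod p:
989^2882 mod 3371 = 655
2882^3070 mod 3371 = 2138
655·2138 = 1400390 ≡ 1425 (mod 3371)
1317 ≠ 1425, so verification fails.

invalid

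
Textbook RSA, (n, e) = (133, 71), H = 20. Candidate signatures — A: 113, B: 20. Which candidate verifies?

Candidate A: Squares mod 133: 113^1≡113, 113^2≡1, 113^4≡1, 113^8≡1, 113^16≡1, 113^32≡1, 113^64≡1; 71 = 64 + 4 + 2 + 1, so 113^71 ≡ 1·1·1·113 ≡ 113 (mod 133)
Candidate B: Squares mod 133: 20^1≡20, 20^2≡1, 20^4≡1, 20^8≡1, 20^16≡1, 20^32≡1, 20^64≡1; 71 = 64 + 4 + 2 + 1, so 20^71 ≡ 1·1·1·20 ≡ 20 (mod 133)
  → matches H = 20

B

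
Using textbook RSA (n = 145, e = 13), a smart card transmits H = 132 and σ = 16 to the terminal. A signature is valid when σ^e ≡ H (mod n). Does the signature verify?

σ^2 ≡ 16^2 = 256 ≡ 111
σ^4 ≡ 111^2 = 12321 ≡ 141
σ^8 ≡ 141^2 = 19881 ≡ 16
13 = 8 + 4 + 1, so σ^13 ≡ 16·141·16 ≡ 136 (mod 145)
136 ≠ 132, so verification fails.

does not verify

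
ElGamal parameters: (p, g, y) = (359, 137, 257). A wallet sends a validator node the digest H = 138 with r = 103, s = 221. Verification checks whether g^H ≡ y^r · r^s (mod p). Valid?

no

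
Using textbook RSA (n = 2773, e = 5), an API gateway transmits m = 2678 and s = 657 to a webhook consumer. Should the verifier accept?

accept

s^5 mod 2773 = 2678
Since 2678 equals the digest 2678, verification succeeds.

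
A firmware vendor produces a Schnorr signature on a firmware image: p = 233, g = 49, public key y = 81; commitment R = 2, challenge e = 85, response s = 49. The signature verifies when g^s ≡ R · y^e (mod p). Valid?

g^s mod p:
Squares mod 233: 49^1≡49, 49^2≡71, 49^4≡148, 49^8≡2, 49^16≡4, 49^32≡16
49 = 32 + 16 + 1, so 49^49 ≡ 16·4·49 ≡ 107 (mod 233)
R · y^e mod p:
Squares mod 233: 81^1≡81, 81^2≡37, 81^4≡204, 81^8≡142, 81^16≡126, 81^32≡32, 81^64≡92
85 = 64 + 16 + 4 + 1, so 81^85 ≡ 92·126·204·81 ≡ 170 (mod 233)
2·170 = 340 ≡ 107 (mod 233)
107 ≡ 107 (mod 233); signature holds.

yes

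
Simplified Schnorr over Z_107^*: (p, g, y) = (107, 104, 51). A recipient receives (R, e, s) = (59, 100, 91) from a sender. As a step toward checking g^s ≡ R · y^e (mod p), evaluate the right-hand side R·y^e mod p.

51^2 = 2601 ≡ 33
51^4 ≡ 33^2 = 1089 ≡ 19
51^8 ≡ 19^2 = 361 ≡ 40
51^16 ≡ 40^2 = 1600 ≡ 102
51^32 ≡ 102^2 = 10404 ≡ 25
51^64 ≡ 25^2 = 625 ≡ 90
100 = 64 + 32 + 4, so 51^100 ≡ 90·25·19 ≡ 57 (mod 107)
R · y^e ≡ 59·57 = 3363 ≡ 46 (mod 107)

46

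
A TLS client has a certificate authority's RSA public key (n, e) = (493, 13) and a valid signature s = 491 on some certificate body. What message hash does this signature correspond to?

s^2 ≡ 491^2 = 241081 ≡ 4
s^4 ≡ 4^2 = 16
s^8 ≡ 16^2 = 256
13 = 8 + 4 + 1, so s^13 ≡ 256·16·491 ≡ 189 (mod 493)

189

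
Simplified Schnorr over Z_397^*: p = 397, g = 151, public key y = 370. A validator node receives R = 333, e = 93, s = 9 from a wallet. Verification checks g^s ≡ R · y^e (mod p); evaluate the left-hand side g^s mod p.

Squares mod 397: 151^1≡151, 151^2≡172, 151^4≡206, 151^8≡354
9 = 8 + 1, so 151^9 ≡ 354·151 ≡ 256 (mod 397)

256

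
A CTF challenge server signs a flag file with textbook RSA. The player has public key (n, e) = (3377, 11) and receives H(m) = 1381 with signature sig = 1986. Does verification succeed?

sig^11 mod 3377 = 1381
1381 = H(m), so the signature checks out.

passes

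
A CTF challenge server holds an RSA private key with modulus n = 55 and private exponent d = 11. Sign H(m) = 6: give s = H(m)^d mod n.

6

Squares mod 55: (H(m))^1≡6, (H(m))^2≡36, (H(m))^4≡31, (H(m))^8≡26
11 = 8 + 2 + 1, so (H(m))^11 ≡ 26·36·6 ≡ 6 (mod 55)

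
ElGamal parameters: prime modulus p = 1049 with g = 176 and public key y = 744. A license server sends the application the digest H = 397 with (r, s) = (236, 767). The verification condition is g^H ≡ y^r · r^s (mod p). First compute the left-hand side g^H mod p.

Squares mod 1049: 176^1≡176, 176^2≡555, 176^4≡668, 176^8≡399, 176^16≡802, 176^32≡167, 176^64≡615, 176^128≡585, 176^256≡251
397 = 256 + 128 + 8 + 4 + 1, so 176^397 ≡ 251·585·399·668·176 ≡ 289 (mod 1049)

289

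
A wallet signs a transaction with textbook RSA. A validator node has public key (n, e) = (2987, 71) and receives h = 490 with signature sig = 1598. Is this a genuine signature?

genuine

Squares mod 2987: sig^1≡1598, sig^2≡2706, sig^4≡1299, sig^8≡2733, sig^16≡1789, sig^32≡1444, sig^64≡210
71 = 64 + 4 + 2 + 1, so sig^71 ≡ 210·1299·2706·1598 ≡ 490 (mod 2987)
490 = h, so the signature checks out.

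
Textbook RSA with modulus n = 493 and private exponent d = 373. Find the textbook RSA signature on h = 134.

h^2 ≡ 134^2 = 17956 ≡ 208
h^4 ≡ 208^2 = 43264 ≡ 373
h^8 ≡ 373^2 = 139129 ≡ 103
h^16 ≡ 103^2 = 10609 ≡ 256
h^32 ≡ 256^2 = 65536 ≡ 460
h^64 ≡ 460^2 = 211600 ≡ 103
h^128 ≡ 103^2 = 10609 ≡ 256
h^256 ≡ 256^2 = 65536 ≡ 460
373 = 256 + 64 + 32 + 16 + 4 + 1, so h^373 ≡ 460·103·460·256·373·134 ≡ 172 (mod 493)

172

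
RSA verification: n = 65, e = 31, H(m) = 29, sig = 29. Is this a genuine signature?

genuine

Squares mod 65: sig^1≡29, sig^2≡61, sig^4≡16, sig^8≡61, sig^16≡16
31 = 16 + 8 + 4 + 2 + 1, so sig^31 ≡ 16·61·16·61·29 ≡ 29 (mod 65)
29 = H(m), so the signature checks out.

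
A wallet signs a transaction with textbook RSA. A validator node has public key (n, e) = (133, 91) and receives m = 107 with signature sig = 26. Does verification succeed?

Squares mod 133: sig^1≡26, sig^2≡11, sig^4≡121, sig^8≡11, sig^16≡121, sig^32≡11, sig^64≡121
91 = 64 + 16 + 8 + 2 + 1, so sig^91 ≡ 121·121·11·11·26 ≡ 26 (mod 133)
26 ≠ 107, so verification fails.

fails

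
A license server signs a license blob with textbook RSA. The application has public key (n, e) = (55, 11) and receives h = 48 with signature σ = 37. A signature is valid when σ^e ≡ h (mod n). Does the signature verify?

verifies

σ^2 ≡ 37^2 = 1369 ≡ 49
σ^4 ≡ 49^2 = 2401 ≡ 36
σ^8 ≡ 36^2 = 1296 ≡ 31
11 = 8 + 2 + 1, so σ^11 ≡ 31·49·37 ≡ 48 (mod 55)
48 = h, so the signature checks out.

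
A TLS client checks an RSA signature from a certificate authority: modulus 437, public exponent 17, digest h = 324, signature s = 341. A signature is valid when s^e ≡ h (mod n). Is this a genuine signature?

s^2 ≡ 341^2 = 116281 ≡ 39
s^4 ≡ 39^2 = 1521 ≡ 210
s^8 ≡ 210^2 = 44100 ≡ 400
s^16 ≡ 400^2 = 160000 ≡ 58
17 = 16 + 1, so s^17 ≡ 58·341 ≡ 113 (mod 437)
The recovered value 113 does not match the digest 324.

forged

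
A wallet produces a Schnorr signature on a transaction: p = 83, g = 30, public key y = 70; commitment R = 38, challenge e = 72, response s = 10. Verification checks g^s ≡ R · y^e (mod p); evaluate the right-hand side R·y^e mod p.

70^2 = 4900 ≡ 3
70^4 ≡ 3^2 = 9
70^8 ≡ 9^2 = 81
70^16 ≡ 81^2 = 6561 ≡ 4
70^32 ≡ 4^2 = 16
70^64 ≡ 16^2 = 256 ≡ 7
72 = 64 + 8, so 70^72 ≡ 7·81 ≡ 69 (mod 83)
R · y^e ≡ 38·69 = 2622 ≡ 49 (mod 83)

49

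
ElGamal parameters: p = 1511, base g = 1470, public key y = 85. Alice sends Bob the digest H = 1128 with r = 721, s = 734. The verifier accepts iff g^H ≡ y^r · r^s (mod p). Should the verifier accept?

reject

Left side g^H mod p:
1470^2 = 2160900 ≡ 170
1470^4 ≡ 170^2 = 28900 ≡ 191
1470^8 ≡ 191^2 = 36481 ≡ 217
1470^16 ≡ 217^2 = 47089 ≡ 248
1470^32 ≡ 248^2 = 61504 ≡ 1064
1470^64 ≡ 1064^2 = 1132096 ≡ 357
1470^128 ≡ 357^2 = 127449 ≡ 525
1470^256 ≡ 525^2 = 275625 ≡ 623
1470^512 ≡ 623^2 = 388129 ≡ 1313
1470^1024 ≡ 1313^2 = 1723969 ≡ 1429
1128 = 1024 + 64 + 32 + 8, so 1470^1128 ≡ 1429·357·1064·217 ≡ 465 (mod 1511)
Right side y^r · r^s mod p:
85^2 = 7225 ≡ 1181
85^4 ≡ 1181^2 = 1394761 ≡ 108
85^8 ≡ 108^2 = 11664 ≡ 1087
85^16 ≡ 1087^2 = 1181569 ≡ 1478
85^32 ≡ 1478^2 = 2184484 ≡ 1089
85^64 ≡ 1089^2 = 1185921 ≡ 1297
85^128 ≡ 1297^2 = 1682209 ≡ 466
85^256 ≡ 466^2 = 217156 ≡ 1083
85^512 ≡ 1083^2 = 1172889 ≡ 353
721 = 512 + 128 + 64 + 16 + 1, so 85^721 ≡ 353·466·1297·1478·85 ≡ 591 (mod 1511)
721^2 = 519841 ≡ 57
721^4 ≡ 57^2 = 3249 ≡ 227
721^8 ≡ 227^2 = 51529 ≡ 155
721^16 ≡ 155^2 = 24025 ≡ 1360
721^32 ≡ 1360^2 = 1849600 ≡ 136
721^64 ≡ 136^2 = 18496 ≡ 364
721^128 ≡ 364^2 = 132496 ≡ 1039
721^256 ≡ 1039^2 = 1079521 ≡ 667
721^512 ≡ 667^2 = 444889 ≡ 655
734 = 512 + 128 + 64 + 16 + 8 + 4 + 2, so 721^734 ≡ 655·1039·364·1360·155·227·57 ≡ 653 (mod 1511)
591·653 = 385923 ≡ 618 (mod 1511)
465 ≠ 618, so verification fails.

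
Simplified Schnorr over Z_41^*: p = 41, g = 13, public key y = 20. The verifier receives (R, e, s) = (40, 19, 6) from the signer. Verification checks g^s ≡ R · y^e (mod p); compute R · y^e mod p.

2

20^2 = 400 ≡ 31
20^4 ≡ 31^2 = 961 ≡ 18
20^8 ≡ 18^2 = 324 ≡ 37
20^16 ≡ 37^2 = 1369 ≡ 16
19 = 16 + 2 + 1, so 20^19 ≡ 16·31·20 ≡ 39 (mod 41)
R · y^e ≡ 40·39 = 1560 ≡ 2 (mod 41)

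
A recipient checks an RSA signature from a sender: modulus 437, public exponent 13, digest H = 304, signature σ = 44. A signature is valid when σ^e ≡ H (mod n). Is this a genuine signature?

σ^2 ≡ 44^2 = 1936 ≡ 188
σ^4 ≡ 188^2 = 35344 ≡ 384
σ^8 ≡ 384^2 = 147456 ≡ 187
13 = 8 + 4 + 1, so σ^13 ≡ 187·384·44 ≡ 42 (mod 437)
42 ≠ 304, so verification fails.

forged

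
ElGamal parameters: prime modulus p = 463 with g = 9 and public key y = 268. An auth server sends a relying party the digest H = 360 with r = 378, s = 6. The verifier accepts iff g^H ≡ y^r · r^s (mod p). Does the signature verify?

Left side g^H mod p:
9^2 = 81
9^4 ≡ 81^2 = 6561 ≡ 79
9^8 ≡ 79^2 = 6241 ≡ 222
9^16 ≡ 222^2 = 49284 ≡ 206
9^32 ≡ 206^2 = 42436 ≡ 303
9^64 ≡ 303^2 = 91809 ≡ 135
9^128 ≡ 135^2 = 18225 ≡ 168
9^256 ≡ 168^2 = 28224 ≡ 444
360 = 256 + 64 + 32 + 8, so 9^360 ≡ 444·135·303·222 ≡ 123 (mod 463)
Right side y^r · r^s mod p:
268^2 = 71824 ≡ 59
268^4 ≡ 59^2 = 3481 ≡ 240
268^8 ≡ 240^2 = 57600 ≡ 188
268^16 ≡ 188^2 = 35344 ≡ 156
268^32 ≡ 156^2 = 24336 ≡ 260
268^64 ≡ 260^2 = 67600 ≡ 2
268^128 ≡ 2^2 = 4
268^256 ≡ 4^2 = 16
378 = 256 + 64 + 32 + 16 + 8 + 2, so 268^378 ≡ 16·2·260·156·188·59 ≡ 158 (mod 463)
378^2 = 142884 ≡ 280
378^4 ≡ 280^2 = 78400 ≡ 153
6 = 4 + 2, so 378^6 ≡ 153·280 ≡ 244 (mod 463)
158·244 = 38552 ≡ 123 (mod 463)
123 ≡ 123 (mod 463), so the signature is genuine.

verifies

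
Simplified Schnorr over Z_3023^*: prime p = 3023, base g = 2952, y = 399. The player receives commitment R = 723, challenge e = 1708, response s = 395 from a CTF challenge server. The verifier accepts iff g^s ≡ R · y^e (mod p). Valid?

no

g^s mod p:
2952^395 mod 3023 = 2612
R · y^e mod p:
399^1708 mod 3023 = 1759
723·1759 = 1271757 ≡ 2097 (mod 3023)
2612 ≠ 2097; the check fails.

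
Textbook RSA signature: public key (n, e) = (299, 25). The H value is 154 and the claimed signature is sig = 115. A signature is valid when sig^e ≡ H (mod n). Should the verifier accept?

sig^2 ≡ 115^2 = 13225 ≡ 69
sig^4 ≡ 69^2 = 4761 ≡ 276
sig^8 ≡ 276^2 = 76176 ≡ 230
sig^16 ≡ 230^2 = 52900 ≡ 276
25 = 16 + 8 + 1, so sig^25 ≡ 276·230·115 ≡ 115 (mod 299)
sig^25 mod 299 = 115, but H = 154.

reject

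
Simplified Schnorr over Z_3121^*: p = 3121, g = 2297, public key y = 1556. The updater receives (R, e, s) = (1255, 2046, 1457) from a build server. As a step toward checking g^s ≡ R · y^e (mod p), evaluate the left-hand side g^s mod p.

2297^2 = 5276209 ≡ 1719
2297^4 ≡ 1719^2 = 2954961 ≡ 2495
2297^8 ≡ 2495^2 = 6225025 ≡ 1751
2297^16 ≡ 1751^2 = 3066001 ≡ 1179
2297^32 ≡ 1179^2 = 1390041 ≡ 1196
2297^64 ≡ 1196^2 = 1430416 ≡ 998
2297^128 ≡ 998^2 = 996004 ≡ 405
2297^256 ≡ 405^2 = 164025 ≡ 1733
2297^512 ≡ 1733^2 = 3003289 ≡ 887
2297^1024 ≡ 887^2 = 786769 ≡ 277
1457 = 1024 + 256 + 128 + 32 + 16 + 1, so 2297^1457 ≡ 277·1733·405·1196·1179·2297 ≡ 1505 (mod 3121)

1505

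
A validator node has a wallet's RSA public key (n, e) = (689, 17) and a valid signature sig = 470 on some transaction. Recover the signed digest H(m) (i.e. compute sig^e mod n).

175

sig^2 ≡ 470^2 = 220900 ≡ 420
sig^4 ≡ 420^2 = 176400 ≡ 16
sig^8 ≡ 16^2 = 256
sig^16 ≡ 256^2 = 65536 ≡ 81
17 = 16 + 1, so sig^17 ≡ 81·470 ≡ 175 (mod 689)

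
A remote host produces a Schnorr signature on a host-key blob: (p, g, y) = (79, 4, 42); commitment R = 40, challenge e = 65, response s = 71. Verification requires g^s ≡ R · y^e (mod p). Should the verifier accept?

g^s mod p:
4^71 mod 79 = 51
R · y^e mod p:
42^65 mod 79 = 23
40·23 = 920 ≡ 51 (mod 79)
51 ≡ 51 (mod 79); signature holds.

accept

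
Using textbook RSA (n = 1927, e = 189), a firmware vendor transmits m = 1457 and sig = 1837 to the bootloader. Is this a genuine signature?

Squares mod 1927: sig^1≡1837, sig^2≡392, sig^4≡1431, sig^8≡1287, sig^16≡1076, sig^32≡1576, sig^64≡1800, sig^128≡713
189 = 128 + 32 + 16 + 8 + 4 + 1, so sig^189 ≡ 713·1576·1076·1287·1431·1837 ≡ 1635 (mod 1927)
sig^189 mod 1927 = 1635, but m = 1457.

forged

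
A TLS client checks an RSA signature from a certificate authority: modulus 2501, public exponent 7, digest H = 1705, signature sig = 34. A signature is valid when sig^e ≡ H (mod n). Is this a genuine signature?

genuine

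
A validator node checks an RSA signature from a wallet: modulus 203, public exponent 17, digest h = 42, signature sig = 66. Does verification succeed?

fails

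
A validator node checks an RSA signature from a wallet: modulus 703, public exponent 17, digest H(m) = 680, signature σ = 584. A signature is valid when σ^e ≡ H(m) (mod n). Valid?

yes

σ^17 mod 703 = 680
680 = H(m), so the signature checks out.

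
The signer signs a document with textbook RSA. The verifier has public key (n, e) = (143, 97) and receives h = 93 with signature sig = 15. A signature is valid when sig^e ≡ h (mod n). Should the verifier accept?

sig^2 ≡ 15^2 = 225 ≡ 82
sig^4 ≡ 82^2 = 6724 ≡ 3
sig^8 ≡ 3^2 = 9
sig^16 ≡ 9^2 = 81
sig^32 ≡ 81^2 = 6561 ≡ 126
sig^64 ≡ 126^2 = 15876 ≡ 3
97 = 64 + 32 + 1, so sig^97 ≡ 3·126·15 ≡ 93 (mod 143)
Since 93 equals the digest 93, verification succeeds.

accept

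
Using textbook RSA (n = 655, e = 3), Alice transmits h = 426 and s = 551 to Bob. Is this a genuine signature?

genuine

s^3 mod 655 = 426
Since 426 equals the digest 426, verification succeeds.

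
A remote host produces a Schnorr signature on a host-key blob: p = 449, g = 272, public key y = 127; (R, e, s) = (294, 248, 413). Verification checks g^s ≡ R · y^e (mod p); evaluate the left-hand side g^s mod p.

58

272^413 mod 449 = 58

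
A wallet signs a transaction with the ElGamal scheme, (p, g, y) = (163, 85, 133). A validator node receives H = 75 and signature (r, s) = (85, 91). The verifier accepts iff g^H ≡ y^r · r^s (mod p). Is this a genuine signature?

genuine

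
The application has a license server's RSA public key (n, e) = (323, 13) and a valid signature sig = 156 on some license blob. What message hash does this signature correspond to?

199

Squares mod 323: sig^1≡156, sig^2≡111, sig^4≡47, sig^8≡271
13 = 8 + 4 + 1, so sig^13 ≡ 271·47·156 ≡ 199 (mod 323)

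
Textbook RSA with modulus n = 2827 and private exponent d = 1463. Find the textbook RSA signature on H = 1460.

H^1463 mod 2827 = 2514

2514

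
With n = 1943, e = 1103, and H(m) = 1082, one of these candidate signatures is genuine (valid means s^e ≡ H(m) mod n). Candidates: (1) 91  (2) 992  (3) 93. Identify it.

Candidate 1: Squares mod 1943: 91^1≡91, 91^2≡509, 91^4≡662, 91^8≡1069, 91^16≡277, 91^32≡952, 91^64≡866, 91^128≡1901, 91^256≡1764, 91^512≡953, 91^1024≡828; 1103 = 1024 + 64 + 8 + 4 + 2 + 1, so 91^1103 ≡ 828·866·1069·662·509·91 ≡ 759 (mod 1943)
Candidate 2: Squares mod 1943: 992^1≡992, 992^2≡906, 992^4≡890, 992^8≡1299, 992^16≡877, 992^32≡1644, 992^64≡23, 992^128≡529, 992^256≡49, 992^512≡458, 992^1024≡1863; 1103 = 1024 + 64 + 8 + 4 + 2 + 1, so 992^1103 ≡ 1863·23·1299·890·906·992 ≡ 473 (mod 1943)
Candidate 3: Squares mod 1943: 93^1≡93, 93^2≡877, 93^4≡1644, 93^8≡23, 93^16≡529, 93^32≡49, 93^64≡458, 93^128≡1863, 93^256≡571, 93^512≡1560, 93^1024≡964; 1103 = 1024 + 64 + 8 + 4 + 2 + 1, so 93^1103 ≡ 964·458·23·1644·877·93 ≡ 1082 (mod 1943)
  → matches H(m) = 1082

3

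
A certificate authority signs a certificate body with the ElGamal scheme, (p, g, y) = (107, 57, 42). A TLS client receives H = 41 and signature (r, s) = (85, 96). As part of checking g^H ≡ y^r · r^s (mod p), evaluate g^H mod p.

69

57^2 = 3249 ≡ 39
57^4 ≡ 39^2 = 1521 ≡ 23
57^8 ≡ 23^2 = 529 ≡ 101
57^16 ≡ 101^2 = 10201 ≡ 36
57^32 ≡ 36^2 = 1296 ≡ 12
41 = 32 + 8 + 1, so 57^41 ≡ 12·101·57 ≡ 69 (mod 107)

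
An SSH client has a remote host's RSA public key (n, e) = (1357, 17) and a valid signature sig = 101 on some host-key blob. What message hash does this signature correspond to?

463

sig^17 mod 1357 = 463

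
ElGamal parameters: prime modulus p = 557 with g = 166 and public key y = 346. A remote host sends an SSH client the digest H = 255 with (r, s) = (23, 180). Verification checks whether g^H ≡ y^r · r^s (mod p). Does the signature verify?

Left side g^H mod p:
166^2 = 27556 ≡ 263
166^4 ≡ 263^2 = 69169 ≡ 101
166^8 ≡ 101^2 = 10201 ≡ 175
166^16 ≡ 175^2 = 30625 ≡ 547
166^32 ≡ 547^2 = 299209 ≡ 100
166^64 ≡ 100^2 = 10000 ≡ 531
166^128 ≡ 531^2 = 281961 ≡ 119
255 = 128 + 64 + 32 + 16 + 8 + 4 + 2 + 1, so 166^255 ≡ 119·531·100·547·175·101·263·166 ≡ 545 (mod 557)
Right side y^r · r^s mod p:
346^2 = 119716 ≡ 518
346^4 ≡ 518^2 = 268324 ≡ 407
346^8 ≡ 407^2 = 165649 ≡ 220
346^16 ≡ 220^2 = 48400 ≡ 498
23 = 16 + 4 + 2 + 1, so 346^23 ≡ 498·407·518·346 ≡ 14 (mod 557)
23^2 = 529
23^4 ≡ 529^2 = 279841 ≡ 227
23^8 ≡ 227^2 = 51529 ≡ 285
23^16 ≡ 285^2 = 81225 ≡ 460
23^32 ≡ 460^2 = 211600 ≡ 497
23^64 ≡ 497^2 = 247009 ≡ 258
23^128 ≡ 258^2 = 66564 ≡ 281
180 = 128 + 32 + 16 + 4, so 23^180 ≡ 281·497·460·227 ≡ 397 (mod 557)
14·397 = 5558 ≡ 545 (mod 557)
545 ≡ 545 (mod 557), so the signature is genuine.

verifies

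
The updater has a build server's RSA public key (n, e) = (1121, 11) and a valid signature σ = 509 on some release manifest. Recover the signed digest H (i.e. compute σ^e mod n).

896

σ^2 ≡ 509^2 = 259081 ≡ 130
σ^4 ≡ 130^2 = 16900 ≡ 85
σ^8 ≡ 85^2 = 7225 ≡ 499
11 = 8 + 2 + 1, so σ^11 ≡ 499·130·509 ≡ 896 (mod 1121)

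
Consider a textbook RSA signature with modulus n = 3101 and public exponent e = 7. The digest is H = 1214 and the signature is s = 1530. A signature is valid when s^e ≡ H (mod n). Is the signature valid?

s^2 ≡ 1530^2 = 2340900 ≡ 2746
s^4 ≡ 2746^2 = 7540516 ≡ 1985
7 = 4 + 2 + 1, so s^7 ≡ 1985·2746·1530 ≡ 2930 (mod 3101)
The recovered value 2930 does not match the digest 1214.

invalid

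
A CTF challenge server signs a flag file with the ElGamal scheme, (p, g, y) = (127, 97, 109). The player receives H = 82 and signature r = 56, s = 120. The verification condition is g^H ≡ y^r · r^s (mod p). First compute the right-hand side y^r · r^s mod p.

Squares mod 127: 109^1≡109, 109^2≡70, 109^4≡74, 109^8≡15, 109^16≡98, 109^32≡79
56 = 32 + 16 + 8, so 109^56 ≡ 79·98·15 ≡ 52 (mod 127)
Squares mod 127: 56^1≡56, 56^2≡88, 56^4≡124, 56^8≡9, 56^16≡81, 56^32≡84, 56^64≡71
120 = 64 + 32 + 16 + 8, so 56^120 ≡ 71·84·81·9 ≡ 38 (mod 127)
y^r · r^s ≡ 52·38 = 1976 ≡ 71 (mod 127)

71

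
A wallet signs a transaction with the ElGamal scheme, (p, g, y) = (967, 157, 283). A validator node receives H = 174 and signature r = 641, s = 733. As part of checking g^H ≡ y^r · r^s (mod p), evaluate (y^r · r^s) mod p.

283^2 = 80089 ≡ 795
283^4 ≡ 795^2 = 632025 ≡ 574
283^8 ≡ 574^2 = 329476 ≡ 696
283^16 ≡ 696^2 = 484416 ≡ 916
283^32 ≡ 916^2 = 839056 ≡ 667
283^64 ≡ 667^2 = 444889 ≡ 69
283^128 ≡ 69^2 = 4761 ≡ 893
283^256 ≡ 893^2 = 797449 ≡ 641
283^512 ≡ 641^2 = 410881 ≡ 873
641 = 512 + 128 + 1, so 283^641 ≡ 873·893·283 ≡ 703 (mod 967)
641^2 = 410881 ≡ 873
641^4 ≡ 873^2 = 762129 ≡ 133
641^8 ≡ 133^2 = 17689 ≡ 283
641^16 ≡ 283^2 = 80089 ≡ 795
641^32 ≡ 795^2 = 632025 ≡ 574
641^64 ≡ 574^2 = 329476 ≡ 696
641^128 ≡ 696^2 = 484416 ≡ 916
641^256 ≡ 916^2 = 839056 ≡ 667
641^512 ≡ 667^2 = 444889 ≡ 69
733 = 512 + 128 + 64 + 16 + 8 + 4 + 1, so 641^733 ≡ 69·916·696·795·283·133·641 ≡ 332 (mod 967)
y^r · r^s ≡ 703·332 = 233396 ≡ 349 (mod 967)

349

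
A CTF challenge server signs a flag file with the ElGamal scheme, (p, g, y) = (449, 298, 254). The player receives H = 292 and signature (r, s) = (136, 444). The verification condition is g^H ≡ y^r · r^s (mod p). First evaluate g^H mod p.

115

298^2 = 88804 ≡ 351
298^4 ≡ 351^2 = 123201 ≡ 175
298^8 ≡ 175^2 = 30625 ≡ 93
298^16 ≡ 93^2 = 8649 ≡ 118
298^32 ≡ 118^2 = 13924 ≡ 5
298^64 ≡ 5^2 = 25
298^128 ≡ 25^2 = 625 ≡ 176
298^256 ≡ 176^2 = 30976 ≡ 444
292 = 256 + 32 + 4, so 298^292 ≡ 444·5·175 ≡ 115 (mod 449)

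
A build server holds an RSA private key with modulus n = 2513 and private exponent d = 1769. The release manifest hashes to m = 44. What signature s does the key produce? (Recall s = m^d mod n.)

2020

m^2 ≡ 44^2 = 1936
m^4 ≡ 1936^2 = 3748096 ≡ 1213
m^8 ≡ 1213^2 = 1471369 ≡ 1264
m^16 ≡ 1264^2 = 1597696 ≡ 1941
m^32 ≡ 1941^2 = 3767481 ≡ 494
m^64 ≡ 494^2 = 244036 ≡ 275
m^128 ≡ 275^2 = 75625 ≡ 235
m^256 ≡ 235^2 = 55225 ≡ 2452
m^512 ≡ 2452^2 = 6012304 ≡ 1208
m^1024 ≡ 1208^2 = 1459264 ≡ 1724
1769 = 1024 + 512 + 128 + 64 + 32 + 8 + 1, so m^1769 ≡ 1724·1208·235·275·494·1264·44 ≡ 2020 (mod 2513)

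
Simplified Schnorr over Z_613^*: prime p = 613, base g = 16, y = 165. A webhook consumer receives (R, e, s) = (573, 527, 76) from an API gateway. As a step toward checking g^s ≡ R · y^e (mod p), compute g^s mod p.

Squares mod 613: 16^1≡16, 16^2≡256, 16^4≡558, 16^8≡573, 16^16≡374, 16^32≡112, 16^64≡284
76 = 64 + 8 + 4, so 16^76 ≡ 284·573·558 ≡ 153 (mod 613)

153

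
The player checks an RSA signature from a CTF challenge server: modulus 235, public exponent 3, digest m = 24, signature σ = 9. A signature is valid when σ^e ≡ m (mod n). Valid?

Squares mod 235: σ^1≡9, σ^2≡81
3 = 2 + 1, so σ^3 ≡ 81·9 ≡ 24 (mod 235)
24 = m, so the signature checks out.

yes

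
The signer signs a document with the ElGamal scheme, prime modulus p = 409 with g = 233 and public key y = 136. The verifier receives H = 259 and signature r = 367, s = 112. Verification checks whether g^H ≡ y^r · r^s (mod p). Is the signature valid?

Left side g^H mod p:
Squares mod 409: 233^1≡233, 233^2≡301, 233^4≡212, 233^8≡363, 233^16≡71, 233^32≡133, 233^64≡102, 233^128≡179, 233^256≡139
259 = 256 + 2 + 1, so 233^259 ≡ 139·301·233 ≡ 381 (mod 409)
Right side y^r · r^s mod p:
Squares mod 409: 136^1≡136, 136^2≡91, 136^4≡101, 136^8≡385, 136^16≡167, 136^32≡77, 136^64≡203, 136^128≡309, 136^256≡184
367 = 256 + 64 + 32 + 8 + 4 + 2 + 1, so 136^367 ≡ 184·203·77·385·101·91·136 ≡ 164 (mod 409)
Squares mod 409: 367^1≡367, 367^2≡128, 367^4≡24, 367^8≡167, 367^16≡77, 367^32≡203, 367^64≡309
112 = 64 + 32 + 16, so 367^112 ≡ 309·203·77 ≡ 98 (mod 409)
164·98 = 16072 ≡ 121 (mod 409)
381 ≠ 121, so verification fails.

invalid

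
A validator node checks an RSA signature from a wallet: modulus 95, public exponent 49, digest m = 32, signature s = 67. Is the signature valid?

valid

s^49 mod 95 = 32
32 = m, so the signature checks out.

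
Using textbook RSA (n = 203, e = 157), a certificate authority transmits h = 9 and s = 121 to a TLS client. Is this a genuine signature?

genuine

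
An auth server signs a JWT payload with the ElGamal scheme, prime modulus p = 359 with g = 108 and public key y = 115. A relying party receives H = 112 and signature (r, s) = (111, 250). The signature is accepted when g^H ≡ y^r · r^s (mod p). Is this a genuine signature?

Left side g^H mod p:
108^2 = 11664 ≡ 176
108^4 ≡ 176^2 = 30976 ≡ 102
108^8 ≡ 102^2 = 10404 ≡ 352
108^16 ≡ 352^2 = 123904 ≡ 49
108^32 ≡ 49^2 = 2401 ≡ 247
108^64 ≡ 247^2 = 61009 ≡ 338
112 = 64 + 32 + 16, so 108^112 ≡ 338·247·49 ≡ 9 (mod 359)
Right side y^r · r^s mod p:
115^2 = 13225 ≡ 301
115^4 ≡ 301^2 = 90601 ≡ 133
115^8 ≡ 133^2 = 17689 ≡ 98
115^16 ≡ 98^2 = 9604 ≡ 270
115^32 ≡ 270^2 = 72900 ≡ 23
115^64 ≡ 23^2 = 529 ≡ 170
111 = 64 + 32 + 8 + 4 + 2 + 1, so 115^111 ≡ 170·23·98·133·301·115 ≡ 205 (mod 359)
111^2 = 12321 ≡ 115
111^4 ≡ 115^2 = 13225 ≡ 301
111^8 ≡ 301^2 = 90601 ≡ 133
111^16 ≡ 133^2 = 17689 ≡ 98
111^32 ≡ 98^2 = 9604 ≡ 270
111^64 ≡ 270^2 = 72900 ≡ 23
111^128 ≡ 23^2 = 529 ≡ 170
250 = 128 + 64 + 32 + 16 + 8 + 2, so 111^250 ≡ 170·23·270·98·133·115 ≡ 296 (mod 359)
205·296 = 60680 ≡ 9 (mod 359)
9 ≡ 9 (mod 359), so the signature is genuine.

genuine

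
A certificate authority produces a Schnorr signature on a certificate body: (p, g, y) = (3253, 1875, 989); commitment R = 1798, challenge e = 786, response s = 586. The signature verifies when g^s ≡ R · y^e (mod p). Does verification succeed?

g^s mod p:
1875^586 mod 3253 = 2212
R · y^e mod p:
989^786 mod 3253 = 2709
1798·2709 = 4870782 ≡ 1041 (mod 3253)
2212 ≠ 1041; the check fails.

fails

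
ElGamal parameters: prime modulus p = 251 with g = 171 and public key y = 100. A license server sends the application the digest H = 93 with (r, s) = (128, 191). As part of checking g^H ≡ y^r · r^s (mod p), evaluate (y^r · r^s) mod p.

100^2 = 10000 ≡ 211
100^4 ≡ 211^2 = 44521 ≡ 94
100^8 ≡ 94^2 = 8836 ≡ 51
100^16 ≡ 51^2 = 2601 ≡ 91
100^32 ≡ 91^2 = 8281 ≡ 249
100^64 ≡ 249^2 = 62001 ≡ 4
100^128 ≡ 4^2 = 16
128^2 = 16384 ≡ 69
128^4 ≡ 69^2 = 4761 ≡ 243
128^8 ≡ 243^2 = 59049 ≡ 64
128^16 ≡ 64^2 = 4096 ≡ 80
128^32 ≡ 80^2 = 6400 ≡ 125
128^64 ≡ 125^2 = 15625 ≡ 63
128^128 ≡ 63^2 = 3969 ≡ 204
191 = 128 + 32 + 16 + 8 + 4 + 2 + 1, so 128^191 ≡ 204·125·80·64·243·69·128 ≡ 171 (mod 251)
y^r · r^s ≡ 16·171 = 2736 ≡ 226 (mod 251)

226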